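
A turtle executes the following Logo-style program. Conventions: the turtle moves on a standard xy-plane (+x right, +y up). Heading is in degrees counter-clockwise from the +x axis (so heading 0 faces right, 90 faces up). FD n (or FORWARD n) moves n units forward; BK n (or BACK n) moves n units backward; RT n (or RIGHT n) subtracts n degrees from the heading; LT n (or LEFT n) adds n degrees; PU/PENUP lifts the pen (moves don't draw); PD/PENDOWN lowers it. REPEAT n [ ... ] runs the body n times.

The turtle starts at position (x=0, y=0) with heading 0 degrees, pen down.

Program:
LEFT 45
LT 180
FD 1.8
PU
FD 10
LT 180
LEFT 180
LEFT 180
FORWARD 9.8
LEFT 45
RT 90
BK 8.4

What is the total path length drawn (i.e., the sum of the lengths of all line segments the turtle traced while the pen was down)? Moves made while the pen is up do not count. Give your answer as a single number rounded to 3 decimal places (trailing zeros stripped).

Answer: 1.8

Derivation:
Executing turtle program step by step:
Start: pos=(0,0), heading=0, pen down
LT 45: heading 0 -> 45
LT 180: heading 45 -> 225
FD 1.8: (0,0) -> (-1.273,-1.273) [heading=225, draw]
PU: pen up
FD 10: (-1.273,-1.273) -> (-8.344,-8.344) [heading=225, move]
LT 180: heading 225 -> 45
LT 180: heading 45 -> 225
LT 180: heading 225 -> 45
FD 9.8: (-8.344,-8.344) -> (-1.414,-1.414) [heading=45, move]
LT 45: heading 45 -> 90
RT 90: heading 90 -> 0
BK 8.4: (-1.414,-1.414) -> (-9.814,-1.414) [heading=0, move]
Final: pos=(-9.814,-1.414), heading=0, 1 segment(s) drawn

Segment lengths:
  seg 1: (0,0) -> (-1.273,-1.273), length = 1.8
Total = 1.8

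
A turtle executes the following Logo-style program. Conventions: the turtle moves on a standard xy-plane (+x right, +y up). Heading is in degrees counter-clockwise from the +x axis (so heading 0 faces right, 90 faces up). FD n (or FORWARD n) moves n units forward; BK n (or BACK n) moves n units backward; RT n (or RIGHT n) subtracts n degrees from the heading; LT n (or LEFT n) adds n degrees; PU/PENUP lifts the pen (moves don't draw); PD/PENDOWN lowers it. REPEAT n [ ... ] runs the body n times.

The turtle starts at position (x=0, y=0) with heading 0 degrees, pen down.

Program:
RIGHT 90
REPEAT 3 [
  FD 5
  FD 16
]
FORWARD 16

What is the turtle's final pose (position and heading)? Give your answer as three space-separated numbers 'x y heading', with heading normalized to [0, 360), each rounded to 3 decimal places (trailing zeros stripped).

Executing turtle program step by step:
Start: pos=(0,0), heading=0, pen down
RT 90: heading 0 -> 270
REPEAT 3 [
  -- iteration 1/3 --
  FD 5: (0,0) -> (0,-5) [heading=270, draw]
  FD 16: (0,-5) -> (0,-21) [heading=270, draw]
  -- iteration 2/3 --
  FD 5: (0,-21) -> (0,-26) [heading=270, draw]
  FD 16: (0,-26) -> (0,-42) [heading=270, draw]
  -- iteration 3/3 --
  FD 5: (0,-42) -> (0,-47) [heading=270, draw]
  FD 16: (0,-47) -> (0,-63) [heading=270, draw]
]
FD 16: (0,-63) -> (0,-79) [heading=270, draw]
Final: pos=(0,-79), heading=270, 7 segment(s) drawn

Answer: 0 -79 270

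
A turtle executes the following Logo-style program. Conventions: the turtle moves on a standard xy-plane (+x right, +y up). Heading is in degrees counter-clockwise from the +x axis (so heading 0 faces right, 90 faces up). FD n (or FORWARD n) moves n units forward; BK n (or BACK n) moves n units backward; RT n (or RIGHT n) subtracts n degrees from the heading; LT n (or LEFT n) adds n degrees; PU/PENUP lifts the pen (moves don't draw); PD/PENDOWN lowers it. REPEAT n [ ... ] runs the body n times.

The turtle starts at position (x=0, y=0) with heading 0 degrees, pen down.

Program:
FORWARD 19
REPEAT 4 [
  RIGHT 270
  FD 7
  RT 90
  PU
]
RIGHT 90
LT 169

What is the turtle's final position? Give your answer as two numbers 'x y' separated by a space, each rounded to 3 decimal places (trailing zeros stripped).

Answer: 19 28

Derivation:
Executing turtle program step by step:
Start: pos=(0,0), heading=0, pen down
FD 19: (0,0) -> (19,0) [heading=0, draw]
REPEAT 4 [
  -- iteration 1/4 --
  RT 270: heading 0 -> 90
  FD 7: (19,0) -> (19,7) [heading=90, draw]
  RT 90: heading 90 -> 0
  PU: pen up
  -- iteration 2/4 --
  RT 270: heading 0 -> 90
  FD 7: (19,7) -> (19,14) [heading=90, move]
  RT 90: heading 90 -> 0
  PU: pen up
  -- iteration 3/4 --
  RT 270: heading 0 -> 90
  FD 7: (19,14) -> (19,21) [heading=90, move]
  RT 90: heading 90 -> 0
  PU: pen up
  -- iteration 4/4 --
  RT 270: heading 0 -> 90
  FD 7: (19,21) -> (19,28) [heading=90, move]
  RT 90: heading 90 -> 0
  PU: pen up
]
RT 90: heading 0 -> 270
LT 169: heading 270 -> 79
Final: pos=(19,28), heading=79, 2 segment(s) drawn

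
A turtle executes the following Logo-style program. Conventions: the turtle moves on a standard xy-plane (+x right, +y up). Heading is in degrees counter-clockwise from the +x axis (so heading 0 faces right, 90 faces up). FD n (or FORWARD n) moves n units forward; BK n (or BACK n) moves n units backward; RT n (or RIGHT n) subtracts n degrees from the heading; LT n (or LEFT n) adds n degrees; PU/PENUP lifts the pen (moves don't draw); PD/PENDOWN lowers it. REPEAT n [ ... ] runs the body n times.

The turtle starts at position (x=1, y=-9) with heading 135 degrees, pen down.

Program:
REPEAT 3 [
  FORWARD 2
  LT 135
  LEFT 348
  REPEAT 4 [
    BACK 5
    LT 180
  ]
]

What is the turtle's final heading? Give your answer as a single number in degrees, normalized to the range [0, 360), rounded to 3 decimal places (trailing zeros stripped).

Executing turtle program step by step:
Start: pos=(1,-9), heading=135, pen down
REPEAT 3 [
  -- iteration 1/3 --
  FD 2: (1,-9) -> (-0.414,-7.586) [heading=135, draw]
  LT 135: heading 135 -> 270
  LT 348: heading 270 -> 258
  REPEAT 4 [
    -- iteration 1/4 --
    BK 5: (-0.414,-7.586) -> (0.625,-2.695) [heading=258, draw]
    LT 180: heading 258 -> 78
    -- iteration 2/4 --
    BK 5: (0.625,-2.695) -> (-0.414,-7.586) [heading=78, draw]
    LT 180: heading 78 -> 258
    -- iteration 3/4 --
    BK 5: (-0.414,-7.586) -> (0.625,-2.695) [heading=258, draw]
    LT 180: heading 258 -> 78
    -- iteration 4/4 --
    BK 5: (0.625,-2.695) -> (-0.414,-7.586) [heading=78, draw]
    LT 180: heading 78 -> 258
  ]
  -- iteration 2/3 --
  FD 2: (-0.414,-7.586) -> (-0.83,-9.542) [heading=258, draw]
  LT 135: heading 258 -> 33
  LT 348: heading 33 -> 21
  REPEAT 4 [
    -- iteration 1/4 --
    BK 5: (-0.83,-9.542) -> (-5.498,-11.334) [heading=21, draw]
    LT 180: heading 21 -> 201
    -- iteration 2/4 --
    BK 5: (-5.498,-11.334) -> (-0.83,-9.542) [heading=201, draw]
    LT 180: heading 201 -> 21
    -- iteration 3/4 --
    BK 5: (-0.83,-9.542) -> (-5.498,-11.334) [heading=21, draw]
    LT 180: heading 21 -> 201
    -- iteration 4/4 --
    BK 5: (-5.498,-11.334) -> (-0.83,-9.542) [heading=201, draw]
    LT 180: heading 201 -> 21
  ]
  -- iteration 3/3 --
  FD 2: (-0.83,-9.542) -> (1.037,-8.825) [heading=21, draw]
  LT 135: heading 21 -> 156
  LT 348: heading 156 -> 144
  REPEAT 4 [
    -- iteration 1/4 --
    BK 5: (1.037,-8.825) -> (5.082,-11.764) [heading=144, draw]
    LT 180: heading 144 -> 324
    -- iteration 2/4 --
    BK 5: (5.082,-11.764) -> (1.037,-8.825) [heading=324, draw]
    LT 180: heading 324 -> 144
    -- iteration 3/4 --
    BK 5: (1.037,-8.825) -> (5.082,-11.764) [heading=144, draw]
    LT 180: heading 144 -> 324
    -- iteration 4/4 --
    BK 5: (5.082,-11.764) -> (1.037,-8.825) [heading=324, draw]
    LT 180: heading 324 -> 144
  ]
]
Final: pos=(1.037,-8.825), heading=144, 15 segment(s) drawn

Answer: 144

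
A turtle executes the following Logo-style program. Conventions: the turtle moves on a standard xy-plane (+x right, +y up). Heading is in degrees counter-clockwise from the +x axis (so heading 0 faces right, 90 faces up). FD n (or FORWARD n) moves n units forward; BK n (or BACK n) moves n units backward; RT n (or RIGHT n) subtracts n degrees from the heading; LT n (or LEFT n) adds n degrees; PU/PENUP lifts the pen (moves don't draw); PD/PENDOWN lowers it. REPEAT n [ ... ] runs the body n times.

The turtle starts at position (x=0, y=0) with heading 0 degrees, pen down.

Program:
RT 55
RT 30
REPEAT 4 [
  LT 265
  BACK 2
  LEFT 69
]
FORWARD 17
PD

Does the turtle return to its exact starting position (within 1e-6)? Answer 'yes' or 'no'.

Answer: no

Derivation:
Executing turtle program step by step:
Start: pos=(0,0), heading=0, pen down
RT 55: heading 0 -> 305
RT 30: heading 305 -> 275
REPEAT 4 [
  -- iteration 1/4 --
  LT 265: heading 275 -> 180
  BK 2: (0,0) -> (2,0) [heading=180, draw]
  LT 69: heading 180 -> 249
  -- iteration 2/4 --
  LT 265: heading 249 -> 154
  BK 2: (2,0) -> (3.798,-0.877) [heading=154, draw]
  LT 69: heading 154 -> 223
  -- iteration 3/4 --
  LT 265: heading 223 -> 128
  BK 2: (3.798,-0.877) -> (5.029,-2.453) [heading=128, draw]
  LT 69: heading 128 -> 197
  -- iteration 4/4 --
  LT 265: heading 197 -> 102
  BK 2: (5.029,-2.453) -> (5.445,-4.409) [heading=102, draw]
  LT 69: heading 102 -> 171
]
FD 17: (5.445,-4.409) -> (-11.346,-1.75) [heading=171, draw]
PD: pen down
Final: pos=(-11.346,-1.75), heading=171, 5 segment(s) drawn

Start position: (0, 0)
Final position: (-11.346, -1.75)
Distance = 11.48; >= 1e-6 -> NOT closed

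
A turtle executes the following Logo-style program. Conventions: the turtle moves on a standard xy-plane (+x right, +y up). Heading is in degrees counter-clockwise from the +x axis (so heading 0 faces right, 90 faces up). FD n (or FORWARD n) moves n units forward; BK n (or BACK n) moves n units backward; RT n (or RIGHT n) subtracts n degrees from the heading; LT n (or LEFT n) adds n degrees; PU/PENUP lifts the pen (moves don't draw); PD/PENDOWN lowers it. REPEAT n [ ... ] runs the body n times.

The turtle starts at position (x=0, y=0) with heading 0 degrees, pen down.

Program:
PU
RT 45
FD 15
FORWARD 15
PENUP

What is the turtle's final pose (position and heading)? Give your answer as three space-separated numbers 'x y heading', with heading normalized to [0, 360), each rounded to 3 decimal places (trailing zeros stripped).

Executing turtle program step by step:
Start: pos=(0,0), heading=0, pen down
PU: pen up
RT 45: heading 0 -> 315
FD 15: (0,0) -> (10.607,-10.607) [heading=315, move]
FD 15: (10.607,-10.607) -> (21.213,-21.213) [heading=315, move]
PU: pen up
Final: pos=(21.213,-21.213), heading=315, 0 segment(s) drawn

Answer: 21.213 -21.213 315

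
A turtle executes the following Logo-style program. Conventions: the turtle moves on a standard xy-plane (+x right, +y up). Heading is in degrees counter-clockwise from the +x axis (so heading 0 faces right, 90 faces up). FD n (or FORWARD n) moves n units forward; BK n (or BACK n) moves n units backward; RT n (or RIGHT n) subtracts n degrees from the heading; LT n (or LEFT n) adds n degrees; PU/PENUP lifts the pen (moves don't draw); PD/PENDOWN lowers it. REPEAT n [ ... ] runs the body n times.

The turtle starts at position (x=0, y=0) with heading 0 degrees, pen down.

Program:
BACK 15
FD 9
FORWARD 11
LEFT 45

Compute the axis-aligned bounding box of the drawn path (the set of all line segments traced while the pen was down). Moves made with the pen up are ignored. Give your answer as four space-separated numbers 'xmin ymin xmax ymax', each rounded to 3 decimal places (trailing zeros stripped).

Answer: -15 0 5 0

Derivation:
Executing turtle program step by step:
Start: pos=(0,0), heading=0, pen down
BK 15: (0,0) -> (-15,0) [heading=0, draw]
FD 9: (-15,0) -> (-6,0) [heading=0, draw]
FD 11: (-6,0) -> (5,0) [heading=0, draw]
LT 45: heading 0 -> 45
Final: pos=(5,0), heading=45, 3 segment(s) drawn

Segment endpoints: x in {-15, -6, 0, 5}, y in {0}
xmin=-15, ymin=0, xmax=5, ymax=0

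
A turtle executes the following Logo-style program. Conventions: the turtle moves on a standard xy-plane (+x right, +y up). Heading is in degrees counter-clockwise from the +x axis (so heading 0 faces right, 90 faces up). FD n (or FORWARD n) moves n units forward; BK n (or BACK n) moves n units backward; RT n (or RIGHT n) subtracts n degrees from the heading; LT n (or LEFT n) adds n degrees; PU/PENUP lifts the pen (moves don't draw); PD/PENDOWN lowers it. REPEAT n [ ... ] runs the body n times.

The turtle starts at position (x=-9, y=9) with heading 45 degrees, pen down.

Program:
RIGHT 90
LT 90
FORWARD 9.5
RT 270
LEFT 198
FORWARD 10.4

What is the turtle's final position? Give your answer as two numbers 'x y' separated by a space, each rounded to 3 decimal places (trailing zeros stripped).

Answer: 6.984 10.996

Derivation:
Executing turtle program step by step:
Start: pos=(-9,9), heading=45, pen down
RT 90: heading 45 -> 315
LT 90: heading 315 -> 45
FD 9.5: (-9,9) -> (-2.282,15.718) [heading=45, draw]
RT 270: heading 45 -> 135
LT 198: heading 135 -> 333
FD 10.4: (-2.282,15.718) -> (6.984,10.996) [heading=333, draw]
Final: pos=(6.984,10.996), heading=333, 2 segment(s) drawn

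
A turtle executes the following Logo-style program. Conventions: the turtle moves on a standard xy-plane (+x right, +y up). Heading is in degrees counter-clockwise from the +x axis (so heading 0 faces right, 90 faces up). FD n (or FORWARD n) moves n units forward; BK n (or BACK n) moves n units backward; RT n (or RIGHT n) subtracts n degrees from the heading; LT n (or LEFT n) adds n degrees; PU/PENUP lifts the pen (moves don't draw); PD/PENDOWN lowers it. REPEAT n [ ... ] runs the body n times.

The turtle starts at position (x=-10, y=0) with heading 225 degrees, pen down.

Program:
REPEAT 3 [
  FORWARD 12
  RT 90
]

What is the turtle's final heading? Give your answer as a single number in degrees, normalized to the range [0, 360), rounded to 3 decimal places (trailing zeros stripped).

Answer: 315

Derivation:
Executing turtle program step by step:
Start: pos=(-10,0), heading=225, pen down
REPEAT 3 [
  -- iteration 1/3 --
  FD 12: (-10,0) -> (-18.485,-8.485) [heading=225, draw]
  RT 90: heading 225 -> 135
  -- iteration 2/3 --
  FD 12: (-18.485,-8.485) -> (-26.971,0) [heading=135, draw]
  RT 90: heading 135 -> 45
  -- iteration 3/3 --
  FD 12: (-26.971,0) -> (-18.485,8.485) [heading=45, draw]
  RT 90: heading 45 -> 315
]
Final: pos=(-18.485,8.485), heading=315, 3 segment(s) drawn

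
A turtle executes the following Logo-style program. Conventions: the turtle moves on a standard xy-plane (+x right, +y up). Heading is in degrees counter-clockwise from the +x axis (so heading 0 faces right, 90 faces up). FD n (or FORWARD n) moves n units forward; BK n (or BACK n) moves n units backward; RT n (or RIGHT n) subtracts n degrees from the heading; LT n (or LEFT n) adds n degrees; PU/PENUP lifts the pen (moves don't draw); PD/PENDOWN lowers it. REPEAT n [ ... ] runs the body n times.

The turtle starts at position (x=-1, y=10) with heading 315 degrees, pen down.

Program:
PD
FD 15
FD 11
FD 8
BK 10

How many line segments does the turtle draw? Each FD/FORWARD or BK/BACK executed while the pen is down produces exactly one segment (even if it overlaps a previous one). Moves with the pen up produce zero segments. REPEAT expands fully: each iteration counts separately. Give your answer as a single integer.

Executing turtle program step by step:
Start: pos=(-1,10), heading=315, pen down
PD: pen down
FD 15: (-1,10) -> (9.607,-0.607) [heading=315, draw]
FD 11: (9.607,-0.607) -> (17.385,-8.385) [heading=315, draw]
FD 8: (17.385,-8.385) -> (23.042,-14.042) [heading=315, draw]
BK 10: (23.042,-14.042) -> (15.971,-6.971) [heading=315, draw]
Final: pos=(15.971,-6.971), heading=315, 4 segment(s) drawn
Segments drawn: 4

Answer: 4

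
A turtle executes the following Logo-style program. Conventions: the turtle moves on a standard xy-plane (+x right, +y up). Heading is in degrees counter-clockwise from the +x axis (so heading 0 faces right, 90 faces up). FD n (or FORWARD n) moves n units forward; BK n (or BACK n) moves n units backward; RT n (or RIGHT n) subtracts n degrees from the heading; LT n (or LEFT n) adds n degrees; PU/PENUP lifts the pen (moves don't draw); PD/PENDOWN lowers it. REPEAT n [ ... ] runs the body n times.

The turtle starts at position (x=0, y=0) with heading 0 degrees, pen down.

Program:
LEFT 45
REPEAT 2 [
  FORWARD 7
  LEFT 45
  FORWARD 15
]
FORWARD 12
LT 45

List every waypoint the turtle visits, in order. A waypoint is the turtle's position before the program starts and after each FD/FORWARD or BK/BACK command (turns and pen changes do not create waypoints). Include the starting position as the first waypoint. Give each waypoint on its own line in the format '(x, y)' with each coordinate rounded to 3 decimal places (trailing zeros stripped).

Executing turtle program step by step:
Start: pos=(0,0), heading=0, pen down
LT 45: heading 0 -> 45
REPEAT 2 [
  -- iteration 1/2 --
  FD 7: (0,0) -> (4.95,4.95) [heading=45, draw]
  LT 45: heading 45 -> 90
  FD 15: (4.95,4.95) -> (4.95,19.95) [heading=90, draw]
  -- iteration 2/2 --
  FD 7: (4.95,19.95) -> (4.95,26.95) [heading=90, draw]
  LT 45: heading 90 -> 135
  FD 15: (4.95,26.95) -> (-5.657,37.556) [heading=135, draw]
]
FD 12: (-5.657,37.556) -> (-14.142,46.042) [heading=135, draw]
LT 45: heading 135 -> 180
Final: pos=(-14.142,46.042), heading=180, 5 segment(s) drawn
Waypoints (6 total):
(0, 0)
(4.95, 4.95)
(4.95, 19.95)
(4.95, 26.95)
(-5.657, 37.556)
(-14.142, 46.042)

Answer: (0, 0)
(4.95, 4.95)
(4.95, 19.95)
(4.95, 26.95)
(-5.657, 37.556)
(-14.142, 46.042)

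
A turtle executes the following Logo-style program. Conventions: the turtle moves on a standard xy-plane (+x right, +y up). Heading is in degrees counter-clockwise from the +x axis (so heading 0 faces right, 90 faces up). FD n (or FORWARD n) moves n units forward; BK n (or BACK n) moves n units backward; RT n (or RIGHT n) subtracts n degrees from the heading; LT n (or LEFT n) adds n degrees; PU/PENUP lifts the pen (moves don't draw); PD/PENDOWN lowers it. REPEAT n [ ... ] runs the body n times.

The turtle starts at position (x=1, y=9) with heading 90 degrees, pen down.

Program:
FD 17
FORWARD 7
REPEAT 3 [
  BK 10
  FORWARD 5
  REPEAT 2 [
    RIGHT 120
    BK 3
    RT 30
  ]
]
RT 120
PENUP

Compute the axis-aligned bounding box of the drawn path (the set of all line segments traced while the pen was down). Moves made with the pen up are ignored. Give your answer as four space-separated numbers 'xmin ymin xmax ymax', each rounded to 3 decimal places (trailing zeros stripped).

Answer: -1.598 9 13.294 33.098

Derivation:
Executing turtle program step by step:
Start: pos=(1,9), heading=90, pen down
FD 17: (1,9) -> (1,26) [heading=90, draw]
FD 7: (1,26) -> (1,33) [heading=90, draw]
REPEAT 3 [
  -- iteration 1/3 --
  BK 10: (1,33) -> (1,23) [heading=90, draw]
  FD 5: (1,23) -> (1,28) [heading=90, draw]
  REPEAT 2 [
    -- iteration 1/2 --
    RT 120: heading 90 -> 330
    BK 3: (1,28) -> (-1.598,29.5) [heading=330, draw]
    RT 30: heading 330 -> 300
    -- iteration 2/2 --
    RT 120: heading 300 -> 180
    BK 3: (-1.598,29.5) -> (1.402,29.5) [heading=180, draw]
    RT 30: heading 180 -> 150
  ]
  -- iteration 2/3 --
  BK 10: (1.402,29.5) -> (10.062,24.5) [heading=150, draw]
  FD 5: (10.062,24.5) -> (5.732,27) [heading=150, draw]
  REPEAT 2 [
    -- iteration 1/2 --
    RT 120: heading 150 -> 30
    BK 3: (5.732,27) -> (3.134,25.5) [heading=30, draw]
    RT 30: heading 30 -> 0
    -- iteration 2/2 --
    RT 120: heading 0 -> 240
    BK 3: (3.134,25.5) -> (4.634,28.098) [heading=240, draw]
    RT 30: heading 240 -> 210
  ]
  -- iteration 3/3 --
  BK 10: (4.634,28.098) -> (13.294,33.098) [heading=210, draw]
  FD 5: (13.294,33.098) -> (8.964,30.598) [heading=210, draw]
  REPEAT 2 [
    -- iteration 1/2 --
    RT 120: heading 210 -> 90
    BK 3: (8.964,30.598) -> (8.964,27.598) [heading=90, draw]
    RT 30: heading 90 -> 60
    -- iteration 2/2 --
    RT 120: heading 60 -> 300
    BK 3: (8.964,27.598) -> (7.464,30.196) [heading=300, draw]
    RT 30: heading 300 -> 270
  ]
]
RT 120: heading 270 -> 150
PU: pen up
Final: pos=(7.464,30.196), heading=150, 14 segment(s) drawn

Segment endpoints: x in {-1.598, 1, 1, 1, 1, 1.402, 3.134, 4.634, 5.732, 7.464, 8.964, 8.964, 10.062, 13.294}, y in {9, 23, 24.5, 25.5, 26, 27, 27.598, 28, 28.098, 29.5, 30.196, 30.598, 33, 33.098}
xmin=-1.598, ymin=9, xmax=13.294, ymax=33.098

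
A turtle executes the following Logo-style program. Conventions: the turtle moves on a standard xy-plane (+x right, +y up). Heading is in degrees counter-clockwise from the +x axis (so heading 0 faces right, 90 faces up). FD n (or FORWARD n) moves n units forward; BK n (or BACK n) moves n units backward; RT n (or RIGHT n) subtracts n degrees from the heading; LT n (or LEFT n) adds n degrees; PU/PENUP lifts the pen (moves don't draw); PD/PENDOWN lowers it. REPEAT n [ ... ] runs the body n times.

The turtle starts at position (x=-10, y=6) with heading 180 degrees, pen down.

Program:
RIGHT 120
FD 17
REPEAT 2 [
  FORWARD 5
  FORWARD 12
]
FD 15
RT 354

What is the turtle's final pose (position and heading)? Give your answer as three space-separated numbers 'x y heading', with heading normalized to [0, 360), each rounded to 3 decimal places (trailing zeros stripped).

Executing turtle program step by step:
Start: pos=(-10,6), heading=180, pen down
RT 120: heading 180 -> 60
FD 17: (-10,6) -> (-1.5,20.722) [heading=60, draw]
REPEAT 2 [
  -- iteration 1/2 --
  FD 5: (-1.5,20.722) -> (1,25.053) [heading=60, draw]
  FD 12: (1,25.053) -> (7,35.445) [heading=60, draw]
  -- iteration 2/2 --
  FD 5: (7,35.445) -> (9.5,39.775) [heading=60, draw]
  FD 12: (9.5,39.775) -> (15.5,50.167) [heading=60, draw]
]
FD 15: (15.5,50.167) -> (23,63.158) [heading=60, draw]
RT 354: heading 60 -> 66
Final: pos=(23,63.158), heading=66, 6 segment(s) drawn

Answer: 23 63.158 66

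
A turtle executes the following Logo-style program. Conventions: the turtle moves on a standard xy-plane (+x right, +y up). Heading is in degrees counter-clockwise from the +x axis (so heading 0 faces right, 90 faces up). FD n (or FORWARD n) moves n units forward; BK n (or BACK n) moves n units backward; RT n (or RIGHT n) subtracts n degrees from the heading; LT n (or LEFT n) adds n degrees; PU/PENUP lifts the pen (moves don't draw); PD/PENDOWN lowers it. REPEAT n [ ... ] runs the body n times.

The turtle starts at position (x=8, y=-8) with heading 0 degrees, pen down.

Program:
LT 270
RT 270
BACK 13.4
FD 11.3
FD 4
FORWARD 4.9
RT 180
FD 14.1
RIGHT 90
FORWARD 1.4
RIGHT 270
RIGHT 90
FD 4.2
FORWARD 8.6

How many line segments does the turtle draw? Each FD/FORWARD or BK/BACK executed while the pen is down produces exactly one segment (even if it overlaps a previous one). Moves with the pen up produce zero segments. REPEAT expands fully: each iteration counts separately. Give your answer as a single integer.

Answer: 8

Derivation:
Executing turtle program step by step:
Start: pos=(8,-8), heading=0, pen down
LT 270: heading 0 -> 270
RT 270: heading 270 -> 0
BK 13.4: (8,-8) -> (-5.4,-8) [heading=0, draw]
FD 11.3: (-5.4,-8) -> (5.9,-8) [heading=0, draw]
FD 4: (5.9,-8) -> (9.9,-8) [heading=0, draw]
FD 4.9: (9.9,-8) -> (14.8,-8) [heading=0, draw]
RT 180: heading 0 -> 180
FD 14.1: (14.8,-8) -> (0.7,-8) [heading=180, draw]
RT 90: heading 180 -> 90
FD 1.4: (0.7,-8) -> (0.7,-6.6) [heading=90, draw]
RT 270: heading 90 -> 180
RT 90: heading 180 -> 90
FD 4.2: (0.7,-6.6) -> (0.7,-2.4) [heading=90, draw]
FD 8.6: (0.7,-2.4) -> (0.7,6.2) [heading=90, draw]
Final: pos=(0.7,6.2), heading=90, 8 segment(s) drawn
Segments drawn: 8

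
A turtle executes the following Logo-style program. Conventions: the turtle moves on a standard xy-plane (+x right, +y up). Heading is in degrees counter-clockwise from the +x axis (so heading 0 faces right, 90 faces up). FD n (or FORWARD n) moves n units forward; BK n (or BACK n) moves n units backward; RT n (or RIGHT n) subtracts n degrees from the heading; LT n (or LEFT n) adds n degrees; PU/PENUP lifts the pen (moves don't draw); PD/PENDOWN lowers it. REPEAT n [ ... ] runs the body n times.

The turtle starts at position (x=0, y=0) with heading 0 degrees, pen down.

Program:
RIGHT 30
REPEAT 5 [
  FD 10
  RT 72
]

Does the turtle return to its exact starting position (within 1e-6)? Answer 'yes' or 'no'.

Answer: yes

Derivation:
Executing turtle program step by step:
Start: pos=(0,0), heading=0, pen down
RT 30: heading 0 -> 330
REPEAT 5 [
  -- iteration 1/5 --
  FD 10: (0,0) -> (8.66,-5) [heading=330, draw]
  RT 72: heading 330 -> 258
  -- iteration 2/5 --
  FD 10: (8.66,-5) -> (6.581,-14.781) [heading=258, draw]
  RT 72: heading 258 -> 186
  -- iteration 3/5 --
  FD 10: (6.581,-14.781) -> (-3.364,-15.827) [heading=186, draw]
  RT 72: heading 186 -> 114
  -- iteration 4/5 --
  FD 10: (-3.364,-15.827) -> (-7.431,-6.691) [heading=114, draw]
  RT 72: heading 114 -> 42
  -- iteration 5/5 --
  FD 10: (-7.431,-6.691) -> (0,0) [heading=42, draw]
  RT 72: heading 42 -> 330
]
Final: pos=(0,0), heading=330, 5 segment(s) drawn

Start position: (0, 0)
Final position: (0, 0)
Distance = 0; < 1e-6 -> CLOSED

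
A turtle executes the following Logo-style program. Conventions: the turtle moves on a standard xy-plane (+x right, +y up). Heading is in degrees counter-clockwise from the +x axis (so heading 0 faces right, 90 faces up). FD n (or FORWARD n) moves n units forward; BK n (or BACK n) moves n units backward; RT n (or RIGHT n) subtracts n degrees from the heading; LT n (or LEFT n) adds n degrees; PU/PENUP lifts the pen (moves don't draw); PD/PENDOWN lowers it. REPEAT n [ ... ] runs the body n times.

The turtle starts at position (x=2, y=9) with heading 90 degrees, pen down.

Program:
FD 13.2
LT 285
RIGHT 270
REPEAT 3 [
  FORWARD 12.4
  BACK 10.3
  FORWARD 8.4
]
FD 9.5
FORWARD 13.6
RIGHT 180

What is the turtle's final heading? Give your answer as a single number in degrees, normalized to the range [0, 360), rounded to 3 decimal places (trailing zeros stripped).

Answer: 285

Derivation:
Executing turtle program step by step:
Start: pos=(2,9), heading=90, pen down
FD 13.2: (2,9) -> (2,22.2) [heading=90, draw]
LT 285: heading 90 -> 15
RT 270: heading 15 -> 105
REPEAT 3 [
  -- iteration 1/3 --
  FD 12.4: (2,22.2) -> (-1.209,34.177) [heading=105, draw]
  BK 10.3: (-1.209,34.177) -> (1.456,24.228) [heading=105, draw]
  FD 8.4: (1.456,24.228) -> (-0.718,32.342) [heading=105, draw]
  -- iteration 2/3 --
  FD 12.4: (-0.718,32.342) -> (-3.927,44.32) [heading=105, draw]
  BK 10.3: (-3.927,44.32) -> (-1.261,34.371) [heading=105, draw]
  FD 8.4: (-1.261,34.371) -> (-3.435,42.484) [heading=105, draw]
  -- iteration 3/3 --
  FD 12.4: (-3.435,42.484) -> (-6.645,54.462) [heading=105, draw]
  BK 10.3: (-6.645,54.462) -> (-3.979,44.513) [heading=105, draw]
  FD 8.4: (-3.979,44.513) -> (-6.153,52.627) [heading=105, draw]
]
FD 9.5: (-6.153,52.627) -> (-8.612,61.803) [heading=105, draw]
FD 13.6: (-8.612,61.803) -> (-12.132,74.94) [heading=105, draw]
RT 180: heading 105 -> 285
Final: pos=(-12.132,74.94), heading=285, 12 segment(s) drawn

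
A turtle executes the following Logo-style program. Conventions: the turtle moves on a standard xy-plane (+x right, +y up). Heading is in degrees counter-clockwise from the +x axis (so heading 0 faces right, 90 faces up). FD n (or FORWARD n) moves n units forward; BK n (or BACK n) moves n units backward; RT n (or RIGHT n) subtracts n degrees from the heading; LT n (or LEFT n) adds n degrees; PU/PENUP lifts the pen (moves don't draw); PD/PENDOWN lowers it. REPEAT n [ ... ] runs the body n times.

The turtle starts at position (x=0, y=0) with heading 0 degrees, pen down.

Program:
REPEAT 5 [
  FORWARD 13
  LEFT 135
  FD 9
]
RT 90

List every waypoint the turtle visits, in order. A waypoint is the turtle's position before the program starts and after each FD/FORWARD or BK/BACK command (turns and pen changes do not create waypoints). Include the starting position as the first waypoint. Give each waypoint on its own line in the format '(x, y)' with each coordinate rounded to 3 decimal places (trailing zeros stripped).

Answer: (0, 0)
(13, 0)
(6.636, 6.364)
(-2.556, 15.556)
(-2.556, 6.556)
(-2.556, -6.444)
(3.808, -0.08)
(13, 9.113)
(4, 9.113)
(-9, 9.113)
(-2.636, 2.749)

Derivation:
Executing turtle program step by step:
Start: pos=(0,0), heading=0, pen down
REPEAT 5 [
  -- iteration 1/5 --
  FD 13: (0,0) -> (13,0) [heading=0, draw]
  LT 135: heading 0 -> 135
  FD 9: (13,0) -> (6.636,6.364) [heading=135, draw]
  -- iteration 2/5 --
  FD 13: (6.636,6.364) -> (-2.556,15.556) [heading=135, draw]
  LT 135: heading 135 -> 270
  FD 9: (-2.556,15.556) -> (-2.556,6.556) [heading=270, draw]
  -- iteration 3/5 --
  FD 13: (-2.556,6.556) -> (-2.556,-6.444) [heading=270, draw]
  LT 135: heading 270 -> 45
  FD 9: (-2.556,-6.444) -> (3.808,-0.08) [heading=45, draw]
  -- iteration 4/5 --
  FD 13: (3.808,-0.08) -> (13,9.113) [heading=45, draw]
  LT 135: heading 45 -> 180
  FD 9: (13,9.113) -> (4,9.113) [heading=180, draw]
  -- iteration 5/5 --
  FD 13: (4,9.113) -> (-9,9.113) [heading=180, draw]
  LT 135: heading 180 -> 315
  FD 9: (-9,9.113) -> (-2.636,2.749) [heading=315, draw]
]
RT 90: heading 315 -> 225
Final: pos=(-2.636,2.749), heading=225, 10 segment(s) drawn
Waypoints (11 total):
(0, 0)
(13, 0)
(6.636, 6.364)
(-2.556, 15.556)
(-2.556, 6.556)
(-2.556, -6.444)
(3.808, -0.08)
(13, 9.113)
(4, 9.113)
(-9, 9.113)
(-2.636, 2.749)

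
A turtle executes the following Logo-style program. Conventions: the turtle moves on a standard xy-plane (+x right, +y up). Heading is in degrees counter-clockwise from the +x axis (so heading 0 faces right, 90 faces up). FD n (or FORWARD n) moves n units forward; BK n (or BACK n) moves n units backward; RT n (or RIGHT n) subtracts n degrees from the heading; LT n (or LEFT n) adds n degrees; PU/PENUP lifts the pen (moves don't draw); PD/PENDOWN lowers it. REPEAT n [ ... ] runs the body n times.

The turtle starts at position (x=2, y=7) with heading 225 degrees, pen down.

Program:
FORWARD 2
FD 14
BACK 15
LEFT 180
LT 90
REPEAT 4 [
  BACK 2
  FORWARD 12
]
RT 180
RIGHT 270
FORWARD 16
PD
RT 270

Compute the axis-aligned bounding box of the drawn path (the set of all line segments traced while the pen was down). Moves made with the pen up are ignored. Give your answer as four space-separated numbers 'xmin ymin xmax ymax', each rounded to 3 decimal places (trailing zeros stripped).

Executing turtle program step by step:
Start: pos=(2,7), heading=225, pen down
FD 2: (2,7) -> (0.586,5.586) [heading=225, draw]
FD 14: (0.586,5.586) -> (-9.314,-4.314) [heading=225, draw]
BK 15: (-9.314,-4.314) -> (1.293,6.293) [heading=225, draw]
LT 180: heading 225 -> 45
LT 90: heading 45 -> 135
REPEAT 4 [
  -- iteration 1/4 --
  BK 2: (1.293,6.293) -> (2.707,4.879) [heading=135, draw]
  FD 12: (2.707,4.879) -> (-5.778,13.364) [heading=135, draw]
  -- iteration 2/4 --
  BK 2: (-5.778,13.364) -> (-4.364,11.95) [heading=135, draw]
  FD 12: (-4.364,11.95) -> (-12.849,20.435) [heading=135, draw]
  -- iteration 3/4 --
  BK 2: (-12.849,20.435) -> (-11.435,19.021) [heading=135, draw]
  FD 12: (-11.435,19.021) -> (-19.92,27.506) [heading=135, draw]
  -- iteration 4/4 --
  BK 2: (-19.92,27.506) -> (-18.506,26.092) [heading=135, draw]
  FD 12: (-18.506,26.092) -> (-26.991,34.577) [heading=135, draw]
]
RT 180: heading 135 -> 315
RT 270: heading 315 -> 45
FD 16: (-26.991,34.577) -> (-15.678,45.891) [heading=45, draw]
PD: pen down
RT 270: heading 45 -> 135
Final: pos=(-15.678,45.891), heading=135, 12 segment(s) drawn

Segment endpoints: x in {-26.991, -19.92, -18.506, -15.678, -12.849, -11.435, -9.314, -5.778, -4.364, 0.586, 1.293, 2, 2.707}, y in {-4.314, 4.879, 5.586, 6.293, 7, 11.95, 13.364, 19.021, 20.435, 26.092, 27.506, 34.577, 45.891}
xmin=-26.991, ymin=-4.314, xmax=2.707, ymax=45.891

Answer: -26.991 -4.314 2.707 45.891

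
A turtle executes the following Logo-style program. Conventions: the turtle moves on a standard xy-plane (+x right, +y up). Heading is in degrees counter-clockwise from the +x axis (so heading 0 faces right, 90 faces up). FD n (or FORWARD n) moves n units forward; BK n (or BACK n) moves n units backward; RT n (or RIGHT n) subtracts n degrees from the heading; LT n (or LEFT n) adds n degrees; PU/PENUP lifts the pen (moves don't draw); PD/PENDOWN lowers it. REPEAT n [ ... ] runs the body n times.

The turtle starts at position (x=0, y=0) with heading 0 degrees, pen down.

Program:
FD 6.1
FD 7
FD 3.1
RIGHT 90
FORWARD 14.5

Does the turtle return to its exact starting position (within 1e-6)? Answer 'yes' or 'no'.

Executing turtle program step by step:
Start: pos=(0,0), heading=0, pen down
FD 6.1: (0,0) -> (6.1,0) [heading=0, draw]
FD 7: (6.1,0) -> (13.1,0) [heading=0, draw]
FD 3.1: (13.1,0) -> (16.2,0) [heading=0, draw]
RT 90: heading 0 -> 270
FD 14.5: (16.2,0) -> (16.2,-14.5) [heading=270, draw]
Final: pos=(16.2,-14.5), heading=270, 4 segment(s) drawn

Start position: (0, 0)
Final position: (16.2, -14.5)
Distance = 21.741; >= 1e-6 -> NOT closed

Answer: no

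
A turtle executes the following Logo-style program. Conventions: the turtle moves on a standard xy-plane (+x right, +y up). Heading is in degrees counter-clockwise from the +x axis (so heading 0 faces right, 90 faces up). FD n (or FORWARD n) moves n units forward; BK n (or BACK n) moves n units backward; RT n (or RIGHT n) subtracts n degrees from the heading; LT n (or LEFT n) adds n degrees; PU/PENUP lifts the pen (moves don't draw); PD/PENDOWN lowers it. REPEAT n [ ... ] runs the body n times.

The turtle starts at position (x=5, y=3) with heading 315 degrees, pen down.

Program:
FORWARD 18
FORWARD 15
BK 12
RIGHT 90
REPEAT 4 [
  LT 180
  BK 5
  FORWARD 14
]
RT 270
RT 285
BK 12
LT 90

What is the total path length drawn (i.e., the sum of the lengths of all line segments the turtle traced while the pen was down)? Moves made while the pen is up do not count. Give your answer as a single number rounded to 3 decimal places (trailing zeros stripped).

Executing turtle program step by step:
Start: pos=(5,3), heading=315, pen down
FD 18: (5,3) -> (17.728,-9.728) [heading=315, draw]
FD 15: (17.728,-9.728) -> (28.335,-20.335) [heading=315, draw]
BK 12: (28.335,-20.335) -> (19.849,-11.849) [heading=315, draw]
RT 90: heading 315 -> 225
REPEAT 4 [
  -- iteration 1/4 --
  LT 180: heading 225 -> 45
  BK 5: (19.849,-11.849) -> (16.314,-15.385) [heading=45, draw]
  FD 14: (16.314,-15.385) -> (26.213,-5.485) [heading=45, draw]
  -- iteration 2/4 --
  LT 180: heading 45 -> 225
  BK 5: (26.213,-5.485) -> (29.749,-1.95) [heading=225, draw]
  FD 14: (29.749,-1.95) -> (19.849,-11.849) [heading=225, draw]
  -- iteration 3/4 --
  LT 180: heading 225 -> 45
  BK 5: (19.849,-11.849) -> (16.314,-15.385) [heading=45, draw]
  FD 14: (16.314,-15.385) -> (26.213,-5.485) [heading=45, draw]
  -- iteration 4/4 --
  LT 180: heading 45 -> 225
  BK 5: (26.213,-5.485) -> (29.749,-1.95) [heading=225, draw]
  FD 14: (29.749,-1.95) -> (19.849,-11.849) [heading=225, draw]
]
RT 270: heading 225 -> 315
RT 285: heading 315 -> 30
BK 12: (19.849,-11.849) -> (9.457,-17.849) [heading=30, draw]
LT 90: heading 30 -> 120
Final: pos=(9.457,-17.849), heading=120, 12 segment(s) drawn

Segment lengths:
  seg 1: (5,3) -> (17.728,-9.728), length = 18
  seg 2: (17.728,-9.728) -> (28.335,-20.335), length = 15
  seg 3: (28.335,-20.335) -> (19.849,-11.849), length = 12
  seg 4: (19.849,-11.849) -> (16.314,-15.385), length = 5
  seg 5: (16.314,-15.385) -> (26.213,-5.485), length = 14
  seg 6: (26.213,-5.485) -> (29.749,-1.95), length = 5
  seg 7: (29.749,-1.95) -> (19.849,-11.849), length = 14
  seg 8: (19.849,-11.849) -> (16.314,-15.385), length = 5
  seg 9: (16.314,-15.385) -> (26.213,-5.485), length = 14
  seg 10: (26.213,-5.485) -> (29.749,-1.95), length = 5
  seg 11: (29.749,-1.95) -> (19.849,-11.849), length = 14
  seg 12: (19.849,-11.849) -> (9.457,-17.849), length = 12
Total = 133

Answer: 133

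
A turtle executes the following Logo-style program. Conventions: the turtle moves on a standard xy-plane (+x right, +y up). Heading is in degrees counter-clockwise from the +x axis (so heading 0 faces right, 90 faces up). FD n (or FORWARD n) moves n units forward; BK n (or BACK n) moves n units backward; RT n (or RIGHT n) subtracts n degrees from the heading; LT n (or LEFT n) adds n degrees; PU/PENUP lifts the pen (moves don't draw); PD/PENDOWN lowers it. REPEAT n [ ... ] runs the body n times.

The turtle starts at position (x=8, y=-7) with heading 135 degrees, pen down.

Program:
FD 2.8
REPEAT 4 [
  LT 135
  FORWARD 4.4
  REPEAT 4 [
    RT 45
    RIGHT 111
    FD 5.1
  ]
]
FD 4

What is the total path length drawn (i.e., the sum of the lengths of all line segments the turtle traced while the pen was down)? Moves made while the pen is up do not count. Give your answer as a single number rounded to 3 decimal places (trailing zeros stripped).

Executing turtle program step by step:
Start: pos=(8,-7), heading=135, pen down
FD 2.8: (8,-7) -> (6.02,-5.02) [heading=135, draw]
REPEAT 4 [
  -- iteration 1/4 --
  LT 135: heading 135 -> 270
  FD 4.4: (6.02,-5.02) -> (6.02,-9.42) [heading=270, draw]
  REPEAT 4 [
    -- iteration 1/4 --
    RT 45: heading 270 -> 225
    RT 111: heading 225 -> 114
    FD 5.1: (6.02,-9.42) -> (3.946,-4.761) [heading=114, draw]
    -- iteration 2/4 --
    RT 45: heading 114 -> 69
    RT 111: heading 69 -> 318
    FD 5.1: (3.946,-4.761) -> (7.736,-8.174) [heading=318, draw]
    -- iteration 3/4 --
    RT 45: heading 318 -> 273
    RT 111: heading 273 -> 162
    FD 5.1: (7.736,-8.174) -> (2.885,-6.598) [heading=162, draw]
    -- iteration 4/4 --
    RT 45: heading 162 -> 117
    RT 111: heading 117 -> 6
    FD 5.1: (2.885,-6.598) -> (7.957,-6.065) [heading=6, draw]
  ]
  -- iteration 2/4 --
  LT 135: heading 6 -> 141
  FD 4.4: (7.957,-6.065) -> (4.538,-3.295) [heading=141, draw]
  REPEAT 4 [
    -- iteration 1/4 --
    RT 45: heading 141 -> 96
    RT 111: heading 96 -> 345
    FD 5.1: (4.538,-3.295) -> (9.464,-4.615) [heading=345, draw]
    -- iteration 2/4 --
    RT 45: heading 345 -> 300
    RT 111: heading 300 -> 189
    FD 5.1: (9.464,-4.615) -> (4.427,-5.413) [heading=189, draw]
    -- iteration 3/4 --
    RT 45: heading 189 -> 144
    RT 111: heading 144 -> 33
    FD 5.1: (4.427,-5.413) -> (8.704,-2.636) [heading=33, draw]
    -- iteration 4/4 --
    RT 45: heading 33 -> 348
    RT 111: heading 348 -> 237
    FD 5.1: (8.704,-2.636) -> (5.927,-6.913) [heading=237, draw]
  ]
  -- iteration 3/4 --
  LT 135: heading 237 -> 12
  FD 4.4: (5.927,-6.913) -> (10.23,-5.998) [heading=12, draw]
  REPEAT 4 [
    -- iteration 1/4 --
    RT 45: heading 12 -> 327
    RT 111: heading 327 -> 216
    FD 5.1: (10.23,-5.998) -> (6.104,-8.996) [heading=216, draw]
    -- iteration 2/4 --
    RT 45: heading 216 -> 171
    RT 111: heading 171 -> 60
    FD 5.1: (6.104,-8.996) -> (8.654,-4.579) [heading=60, draw]
    -- iteration 3/4 --
    RT 45: heading 60 -> 15
    RT 111: heading 15 -> 264
    FD 5.1: (8.654,-4.579) -> (8.121,-9.651) [heading=264, draw]
    -- iteration 4/4 --
    RT 45: heading 264 -> 219
    RT 111: heading 219 -> 108
    FD 5.1: (8.121,-9.651) -> (6.545,-4.801) [heading=108, draw]
  ]
  -- iteration 4/4 --
  LT 135: heading 108 -> 243
  FD 4.4: (6.545,-4.801) -> (4.548,-8.721) [heading=243, draw]
  REPEAT 4 [
    -- iteration 1/4 --
    RT 45: heading 243 -> 198
    RT 111: heading 198 -> 87
    FD 5.1: (4.548,-8.721) -> (4.815,-3.628) [heading=87, draw]
    -- iteration 2/4 --
    RT 45: heading 87 -> 42
    RT 111: heading 42 -> 291
    FD 5.1: (4.815,-3.628) -> (6.642,-8.389) [heading=291, draw]
    -- iteration 3/4 --
    RT 45: heading 291 -> 246
    RT 111: heading 246 -> 135
    FD 5.1: (6.642,-8.389) -> (3.036,-4.783) [heading=135, draw]
    -- iteration 4/4 --
    RT 45: heading 135 -> 90
    RT 111: heading 90 -> 339
    FD 5.1: (3.036,-4.783) -> (7.797,-6.611) [heading=339, draw]
  ]
]
FD 4: (7.797,-6.611) -> (11.532,-8.044) [heading=339, draw]
Final: pos=(11.532,-8.044), heading=339, 22 segment(s) drawn

Segment lengths:
  seg 1: (8,-7) -> (6.02,-5.02), length = 2.8
  seg 2: (6.02,-5.02) -> (6.02,-9.42), length = 4.4
  seg 3: (6.02,-9.42) -> (3.946,-4.761), length = 5.1
  seg 4: (3.946,-4.761) -> (7.736,-8.174), length = 5.1
  seg 5: (7.736,-8.174) -> (2.885,-6.598), length = 5.1
  seg 6: (2.885,-6.598) -> (7.957,-6.065), length = 5.1
  seg 7: (7.957,-6.065) -> (4.538,-3.295), length = 4.4
  seg 8: (4.538,-3.295) -> (9.464,-4.615), length = 5.1
  seg 9: (9.464,-4.615) -> (4.427,-5.413), length = 5.1
  seg 10: (4.427,-5.413) -> (8.704,-2.636), length = 5.1
  seg 11: (8.704,-2.636) -> (5.927,-6.913), length = 5.1
  seg 12: (5.927,-6.913) -> (10.23,-5.998), length = 4.4
  seg 13: (10.23,-5.998) -> (6.104,-8.996), length = 5.1
  seg 14: (6.104,-8.996) -> (8.654,-4.579), length = 5.1
  seg 15: (8.654,-4.579) -> (8.121,-9.651), length = 5.1
  seg 16: (8.121,-9.651) -> (6.545,-4.801), length = 5.1
  seg 17: (6.545,-4.801) -> (4.548,-8.721), length = 4.4
  seg 18: (4.548,-8.721) -> (4.815,-3.628), length = 5.1
  seg 19: (4.815,-3.628) -> (6.642,-8.389), length = 5.1
  seg 20: (6.642,-8.389) -> (3.036,-4.783), length = 5.1
  seg 21: (3.036,-4.783) -> (7.797,-6.611), length = 5.1
  seg 22: (7.797,-6.611) -> (11.532,-8.044), length = 4
Total = 106

Answer: 106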